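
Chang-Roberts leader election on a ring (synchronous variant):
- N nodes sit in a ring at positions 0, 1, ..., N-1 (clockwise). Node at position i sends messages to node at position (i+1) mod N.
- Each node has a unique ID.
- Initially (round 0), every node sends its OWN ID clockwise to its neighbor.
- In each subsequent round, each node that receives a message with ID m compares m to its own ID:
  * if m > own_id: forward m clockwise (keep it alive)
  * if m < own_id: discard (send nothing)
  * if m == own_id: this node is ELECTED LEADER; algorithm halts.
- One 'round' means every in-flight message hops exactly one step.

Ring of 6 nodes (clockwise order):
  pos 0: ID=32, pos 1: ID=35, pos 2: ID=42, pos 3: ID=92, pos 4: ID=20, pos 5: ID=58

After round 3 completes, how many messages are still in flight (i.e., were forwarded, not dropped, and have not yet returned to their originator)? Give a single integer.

Round 1: pos1(id35) recv 32: drop; pos2(id42) recv 35: drop; pos3(id92) recv 42: drop; pos4(id20) recv 92: fwd; pos5(id58) recv 20: drop; pos0(id32) recv 58: fwd
Round 2: pos5(id58) recv 92: fwd; pos1(id35) recv 58: fwd
Round 3: pos0(id32) recv 92: fwd; pos2(id42) recv 58: fwd
After round 3: 2 messages still in flight

Answer: 2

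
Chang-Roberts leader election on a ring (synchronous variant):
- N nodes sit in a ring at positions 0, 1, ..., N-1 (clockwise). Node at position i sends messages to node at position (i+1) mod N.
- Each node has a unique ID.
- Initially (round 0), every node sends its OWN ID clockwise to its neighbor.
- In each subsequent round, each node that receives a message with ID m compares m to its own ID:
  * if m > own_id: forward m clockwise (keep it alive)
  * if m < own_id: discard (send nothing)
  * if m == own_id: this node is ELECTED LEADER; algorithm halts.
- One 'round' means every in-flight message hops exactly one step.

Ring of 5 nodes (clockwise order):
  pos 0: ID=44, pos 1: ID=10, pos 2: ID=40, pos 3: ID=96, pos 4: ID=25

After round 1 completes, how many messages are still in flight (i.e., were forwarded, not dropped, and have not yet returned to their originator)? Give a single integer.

Round 1: pos1(id10) recv 44: fwd; pos2(id40) recv 10: drop; pos3(id96) recv 40: drop; pos4(id25) recv 96: fwd; pos0(id44) recv 25: drop
After round 1: 2 messages still in flight

Answer: 2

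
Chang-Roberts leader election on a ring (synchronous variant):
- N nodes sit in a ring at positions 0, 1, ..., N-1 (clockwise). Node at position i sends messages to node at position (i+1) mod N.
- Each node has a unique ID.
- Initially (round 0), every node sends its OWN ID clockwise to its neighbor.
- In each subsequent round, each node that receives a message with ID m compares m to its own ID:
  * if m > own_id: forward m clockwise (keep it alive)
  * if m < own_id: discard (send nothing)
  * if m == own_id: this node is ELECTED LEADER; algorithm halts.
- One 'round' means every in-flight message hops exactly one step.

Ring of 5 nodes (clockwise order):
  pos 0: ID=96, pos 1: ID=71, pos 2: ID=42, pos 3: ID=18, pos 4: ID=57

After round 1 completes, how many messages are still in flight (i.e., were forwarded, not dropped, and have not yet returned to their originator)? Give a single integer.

Round 1: pos1(id71) recv 96: fwd; pos2(id42) recv 71: fwd; pos3(id18) recv 42: fwd; pos4(id57) recv 18: drop; pos0(id96) recv 57: drop
After round 1: 3 messages still in flight

Answer: 3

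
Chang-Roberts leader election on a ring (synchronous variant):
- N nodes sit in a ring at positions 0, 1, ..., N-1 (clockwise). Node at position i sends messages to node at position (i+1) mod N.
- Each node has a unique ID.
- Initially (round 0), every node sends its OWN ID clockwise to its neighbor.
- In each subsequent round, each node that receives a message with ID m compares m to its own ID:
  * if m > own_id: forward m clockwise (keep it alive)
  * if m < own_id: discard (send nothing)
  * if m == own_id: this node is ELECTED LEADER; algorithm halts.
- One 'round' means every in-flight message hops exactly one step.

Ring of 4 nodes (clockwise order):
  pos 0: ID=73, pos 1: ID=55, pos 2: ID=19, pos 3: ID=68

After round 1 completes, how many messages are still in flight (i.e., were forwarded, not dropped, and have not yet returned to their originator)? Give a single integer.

Round 1: pos1(id55) recv 73: fwd; pos2(id19) recv 55: fwd; pos3(id68) recv 19: drop; pos0(id73) recv 68: drop
After round 1: 2 messages still in flight

Answer: 2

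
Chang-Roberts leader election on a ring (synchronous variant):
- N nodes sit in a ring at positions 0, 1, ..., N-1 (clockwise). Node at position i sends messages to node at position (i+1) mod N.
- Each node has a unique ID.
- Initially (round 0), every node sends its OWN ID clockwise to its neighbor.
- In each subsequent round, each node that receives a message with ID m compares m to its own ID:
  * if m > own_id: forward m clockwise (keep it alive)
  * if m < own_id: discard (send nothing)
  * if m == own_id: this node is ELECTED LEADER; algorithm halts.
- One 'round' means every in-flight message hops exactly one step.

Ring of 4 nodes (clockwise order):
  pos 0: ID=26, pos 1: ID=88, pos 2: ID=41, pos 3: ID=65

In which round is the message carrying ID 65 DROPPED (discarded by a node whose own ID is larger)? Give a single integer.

Round 1: pos1(id88) recv 26: drop; pos2(id41) recv 88: fwd; pos3(id65) recv 41: drop; pos0(id26) recv 65: fwd
Round 2: pos3(id65) recv 88: fwd; pos1(id88) recv 65: drop
Round 3: pos0(id26) recv 88: fwd
Round 4: pos1(id88) recv 88: ELECTED
Message ID 65 originates at pos 3; dropped at pos 1 in round 2

Answer: 2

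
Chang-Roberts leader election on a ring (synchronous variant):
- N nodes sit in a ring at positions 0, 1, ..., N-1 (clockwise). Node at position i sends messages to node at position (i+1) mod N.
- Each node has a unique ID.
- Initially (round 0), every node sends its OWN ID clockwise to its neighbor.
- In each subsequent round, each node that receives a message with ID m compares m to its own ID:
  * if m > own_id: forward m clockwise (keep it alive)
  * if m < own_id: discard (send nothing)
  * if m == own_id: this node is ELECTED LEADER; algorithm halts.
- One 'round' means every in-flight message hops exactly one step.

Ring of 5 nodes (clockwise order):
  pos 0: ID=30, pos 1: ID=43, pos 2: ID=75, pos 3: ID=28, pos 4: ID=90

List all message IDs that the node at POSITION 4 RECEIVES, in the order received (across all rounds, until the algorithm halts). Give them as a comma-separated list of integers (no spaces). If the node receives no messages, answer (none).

Answer: 28,75,90

Derivation:
Round 1: pos1(id43) recv 30: drop; pos2(id75) recv 43: drop; pos3(id28) recv 75: fwd; pos4(id90) recv 28: drop; pos0(id30) recv 90: fwd
Round 2: pos4(id90) recv 75: drop; pos1(id43) recv 90: fwd
Round 3: pos2(id75) recv 90: fwd
Round 4: pos3(id28) recv 90: fwd
Round 5: pos4(id90) recv 90: ELECTED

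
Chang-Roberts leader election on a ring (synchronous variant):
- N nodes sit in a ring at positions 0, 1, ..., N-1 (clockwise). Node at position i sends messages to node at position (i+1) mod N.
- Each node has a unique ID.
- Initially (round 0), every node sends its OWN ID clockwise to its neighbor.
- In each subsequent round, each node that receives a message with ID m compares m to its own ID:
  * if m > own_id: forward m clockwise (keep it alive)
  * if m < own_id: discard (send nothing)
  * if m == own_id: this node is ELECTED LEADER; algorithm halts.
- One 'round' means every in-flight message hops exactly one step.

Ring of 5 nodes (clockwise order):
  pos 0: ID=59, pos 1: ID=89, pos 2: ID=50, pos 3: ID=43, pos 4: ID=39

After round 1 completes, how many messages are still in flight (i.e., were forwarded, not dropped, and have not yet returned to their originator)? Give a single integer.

Round 1: pos1(id89) recv 59: drop; pos2(id50) recv 89: fwd; pos3(id43) recv 50: fwd; pos4(id39) recv 43: fwd; pos0(id59) recv 39: drop
After round 1: 3 messages still in flight

Answer: 3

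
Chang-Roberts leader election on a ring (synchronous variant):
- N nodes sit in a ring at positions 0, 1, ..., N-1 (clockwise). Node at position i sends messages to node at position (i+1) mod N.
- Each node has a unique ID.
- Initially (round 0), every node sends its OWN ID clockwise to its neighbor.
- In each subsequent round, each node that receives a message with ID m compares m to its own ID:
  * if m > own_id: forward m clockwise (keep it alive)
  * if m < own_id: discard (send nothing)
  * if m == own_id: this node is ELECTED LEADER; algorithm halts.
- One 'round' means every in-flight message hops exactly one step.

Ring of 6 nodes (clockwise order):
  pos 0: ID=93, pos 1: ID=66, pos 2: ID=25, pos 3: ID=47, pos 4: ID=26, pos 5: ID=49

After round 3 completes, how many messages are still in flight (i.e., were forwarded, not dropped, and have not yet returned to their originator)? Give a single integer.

Answer: 2

Derivation:
Round 1: pos1(id66) recv 93: fwd; pos2(id25) recv 66: fwd; pos3(id47) recv 25: drop; pos4(id26) recv 47: fwd; pos5(id49) recv 26: drop; pos0(id93) recv 49: drop
Round 2: pos2(id25) recv 93: fwd; pos3(id47) recv 66: fwd; pos5(id49) recv 47: drop
Round 3: pos3(id47) recv 93: fwd; pos4(id26) recv 66: fwd
After round 3: 2 messages still in flight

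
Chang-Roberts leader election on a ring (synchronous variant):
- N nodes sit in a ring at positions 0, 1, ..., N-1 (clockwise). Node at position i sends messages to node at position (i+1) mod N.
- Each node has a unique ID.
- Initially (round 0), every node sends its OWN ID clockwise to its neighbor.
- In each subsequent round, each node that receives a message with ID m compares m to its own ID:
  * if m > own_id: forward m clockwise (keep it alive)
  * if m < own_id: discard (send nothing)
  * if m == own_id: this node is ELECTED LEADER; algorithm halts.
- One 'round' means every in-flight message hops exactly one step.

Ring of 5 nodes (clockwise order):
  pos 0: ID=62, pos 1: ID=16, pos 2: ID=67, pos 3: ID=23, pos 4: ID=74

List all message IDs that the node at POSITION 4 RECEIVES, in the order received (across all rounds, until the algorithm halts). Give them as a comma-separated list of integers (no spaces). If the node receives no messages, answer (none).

Round 1: pos1(id16) recv 62: fwd; pos2(id67) recv 16: drop; pos3(id23) recv 67: fwd; pos4(id74) recv 23: drop; pos0(id62) recv 74: fwd
Round 2: pos2(id67) recv 62: drop; pos4(id74) recv 67: drop; pos1(id16) recv 74: fwd
Round 3: pos2(id67) recv 74: fwd
Round 4: pos3(id23) recv 74: fwd
Round 5: pos4(id74) recv 74: ELECTED

Answer: 23,67,74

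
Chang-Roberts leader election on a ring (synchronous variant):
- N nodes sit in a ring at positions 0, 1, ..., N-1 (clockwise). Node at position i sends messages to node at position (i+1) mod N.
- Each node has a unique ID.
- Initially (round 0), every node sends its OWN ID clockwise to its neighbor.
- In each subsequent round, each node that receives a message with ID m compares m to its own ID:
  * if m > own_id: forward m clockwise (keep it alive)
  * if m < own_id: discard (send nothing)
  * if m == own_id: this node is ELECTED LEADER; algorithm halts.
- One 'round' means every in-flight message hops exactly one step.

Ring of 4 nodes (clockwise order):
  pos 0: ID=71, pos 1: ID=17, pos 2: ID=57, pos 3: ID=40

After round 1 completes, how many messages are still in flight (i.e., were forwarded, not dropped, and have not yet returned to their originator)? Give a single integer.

Answer: 2

Derivation:
Round 1: pos1(id17) recv 71: fwd; pos2(id57) recv 17: drop; pos3(id40) recv 57: fwd; pos0(id71) recv 40: drop
After round 1: 2 messages still in flight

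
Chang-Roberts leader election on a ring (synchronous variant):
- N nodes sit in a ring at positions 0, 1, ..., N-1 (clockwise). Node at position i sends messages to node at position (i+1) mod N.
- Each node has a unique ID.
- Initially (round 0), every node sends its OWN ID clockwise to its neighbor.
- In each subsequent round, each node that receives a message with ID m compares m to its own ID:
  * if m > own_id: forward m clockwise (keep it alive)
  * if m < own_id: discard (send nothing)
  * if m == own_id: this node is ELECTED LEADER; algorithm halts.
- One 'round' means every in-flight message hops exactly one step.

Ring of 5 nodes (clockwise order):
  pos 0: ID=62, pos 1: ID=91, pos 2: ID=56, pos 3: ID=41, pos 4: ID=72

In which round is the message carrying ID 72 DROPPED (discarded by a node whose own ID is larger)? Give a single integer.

Answer: 2

Derivation:
Round 1: pos1(id91) recv 62: drop; pos2(id56) recv 91: fwd; pos3(id41) recv 56: fwd; pos4(id72) recv 41: drop; pos0(id62) recv 72: fwd
Round 2: pos3(id41) recv 91: fwd; pos4(id72) recv 56: drop; pos1(id91) recv 72: drop
Round 3: pos4(id72) recv 91: fwd
Round 4: pos0(id62) recv 91: fwd
Round 5: pos1(id91) recv 91: ELECTED
Message ID 72 originates at pos 4; dropped at pos 1 in round 2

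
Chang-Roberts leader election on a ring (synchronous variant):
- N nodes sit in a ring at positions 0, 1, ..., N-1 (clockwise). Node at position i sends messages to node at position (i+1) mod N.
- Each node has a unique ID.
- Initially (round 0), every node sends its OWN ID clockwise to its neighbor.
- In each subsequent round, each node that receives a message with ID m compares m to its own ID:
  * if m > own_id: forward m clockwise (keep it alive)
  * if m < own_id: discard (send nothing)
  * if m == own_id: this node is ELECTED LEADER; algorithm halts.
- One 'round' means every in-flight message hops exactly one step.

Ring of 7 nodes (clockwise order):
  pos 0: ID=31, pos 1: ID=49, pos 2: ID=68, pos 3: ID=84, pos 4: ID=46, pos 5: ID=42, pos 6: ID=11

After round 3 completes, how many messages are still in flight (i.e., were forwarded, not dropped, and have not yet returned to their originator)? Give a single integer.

Round 1: pos1(id49) recv 31: drop; pos2(id68) recv 49: drop; pos3(id84) recv 68: drop; pos4(id46) recv 84: fwd; pos5(id42) recv 46: fwd; pos6(id11) recv 42: fwd; pos0(id31) recv 11: drop
Round 2: pos5(id42) recv 84: fwd; pos6(id11) recv 46: fwd; pos0(id31) recv 42: fwd
Round 3: pos6(id11) recv 84: fwd; pos0(id31) recv 46: fwd; pos1(id49) recv 42: drop
After round 3: 2 messages still in flight

Answer: 2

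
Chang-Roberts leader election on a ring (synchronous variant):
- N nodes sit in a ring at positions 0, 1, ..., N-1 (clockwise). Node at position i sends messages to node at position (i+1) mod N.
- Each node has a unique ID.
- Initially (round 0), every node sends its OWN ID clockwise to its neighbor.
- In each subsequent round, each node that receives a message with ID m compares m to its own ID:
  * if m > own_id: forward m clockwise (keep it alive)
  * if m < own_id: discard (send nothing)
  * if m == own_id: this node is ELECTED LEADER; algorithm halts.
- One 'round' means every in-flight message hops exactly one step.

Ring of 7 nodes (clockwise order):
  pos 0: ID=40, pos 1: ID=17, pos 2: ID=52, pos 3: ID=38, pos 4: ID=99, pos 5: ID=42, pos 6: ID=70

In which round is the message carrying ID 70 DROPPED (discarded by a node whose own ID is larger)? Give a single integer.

Round 1: pos1(id17) recv 40: fwd; pos2(id52) recv 17: drop; pos3(id38) recv 52: fwd; pos4(id99) recv 38: drop; pos5(id42) recv 99: fwd; pos6(id70) recv 42: drop; pos0(id40) recv 70: fwd
Round 2: pos2(id52) recv 40: drop; pos4(id99) recv 52: drop; pos6(id70) recv 99: fwd; pos1(id17) recv 70: fwd
Round 3: pos0(id40) recv 99: fwd; pos2(id52) recv 70: fwd
Round 4: pos1(id17) recv 99: fwd; pos3(id38) recv 70: fwd
Round 5: pos2(id52) recv 99: fwd; pos4(id99) recv 70: drop
Round 6: pos3(id38) recv 99: fwd
Round 7: pos4(id99) recv 99: ELECTED
Message ID 70 originates at pos 6; dropped at pos 4 in round 5

Answer: 5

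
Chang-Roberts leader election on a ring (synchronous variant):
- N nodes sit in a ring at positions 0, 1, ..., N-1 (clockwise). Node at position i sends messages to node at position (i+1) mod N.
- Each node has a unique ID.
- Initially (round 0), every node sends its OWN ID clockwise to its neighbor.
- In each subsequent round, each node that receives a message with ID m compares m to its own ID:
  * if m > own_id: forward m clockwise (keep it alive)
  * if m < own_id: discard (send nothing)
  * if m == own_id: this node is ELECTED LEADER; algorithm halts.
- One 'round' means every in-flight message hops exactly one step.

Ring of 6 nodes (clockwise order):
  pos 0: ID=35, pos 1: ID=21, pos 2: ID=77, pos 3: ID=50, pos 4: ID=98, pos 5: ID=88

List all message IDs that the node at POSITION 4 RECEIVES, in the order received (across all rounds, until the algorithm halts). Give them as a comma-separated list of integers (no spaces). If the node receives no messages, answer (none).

Round 1: pos1(id21) recv 35: fwd; pos2(id77) recv 21: drop; pos3(id50) recv 77: fwd; pos4(id98) recv 50: drop; pos5(id88) recv 98: fwd; pos0(id35) recv 88: fwd
Round 2: pos2(id77) recv 35: drop; pos4(id98) recv 77: drop; pos0(id35) recv 98: fwd; pos1(id21) recv 88: fwd
Round 3: pos1(id21) recv 98: fwd; pos2(id77) recv 88: fwd
Round 4: pos2(id77) recv 98: fwd; pos3(id50) recv 88: fwd
Round 5: pos3(id50) recv 98: fwd; pos4(id98) recv 88: drop
Round 6: pos4(id98) recv 98: ELECTED

Answer: 50,77,88,98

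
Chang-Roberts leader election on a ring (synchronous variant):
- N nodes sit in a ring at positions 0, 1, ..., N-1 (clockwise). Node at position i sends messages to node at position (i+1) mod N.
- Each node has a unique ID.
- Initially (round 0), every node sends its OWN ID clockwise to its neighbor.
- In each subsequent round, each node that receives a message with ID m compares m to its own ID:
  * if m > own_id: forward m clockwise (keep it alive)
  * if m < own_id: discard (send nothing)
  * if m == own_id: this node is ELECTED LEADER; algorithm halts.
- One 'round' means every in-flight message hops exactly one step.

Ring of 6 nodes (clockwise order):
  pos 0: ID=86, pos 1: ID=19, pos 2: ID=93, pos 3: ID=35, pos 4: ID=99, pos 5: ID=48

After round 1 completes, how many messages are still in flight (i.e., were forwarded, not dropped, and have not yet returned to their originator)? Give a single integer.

Round 1: pos1(id19) recv 86: fwd; pos2(id93) recv 19: drop; pos3(id35) recv 93: fwd; pos4(id99) recv 35: drop; pos5(id48) recv 99: fwd; pos0(id86) recv 48: drop
After round 1: 3 messages still in flight

Answer: 3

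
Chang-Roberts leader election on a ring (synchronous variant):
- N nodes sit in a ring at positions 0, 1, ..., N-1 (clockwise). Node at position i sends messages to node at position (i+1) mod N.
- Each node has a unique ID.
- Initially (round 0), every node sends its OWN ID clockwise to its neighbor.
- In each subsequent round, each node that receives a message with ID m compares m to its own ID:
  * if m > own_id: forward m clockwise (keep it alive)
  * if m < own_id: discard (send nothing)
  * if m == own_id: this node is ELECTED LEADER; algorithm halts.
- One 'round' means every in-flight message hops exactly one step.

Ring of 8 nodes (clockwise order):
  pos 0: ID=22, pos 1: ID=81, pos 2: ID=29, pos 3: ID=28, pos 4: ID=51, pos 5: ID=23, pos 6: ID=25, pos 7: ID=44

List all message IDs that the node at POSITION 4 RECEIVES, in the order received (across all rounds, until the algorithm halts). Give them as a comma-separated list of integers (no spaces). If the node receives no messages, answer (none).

Answer: 28,29,81

Derivation:
Round 1: pos1(id81) recv 22: drop; pos2(id29) recv 81: fwd; pos3(id28) recv 29: fwd; pos4(id51) recv 28: drop; pos5(id23) recv 51: fwd; pos6(id25) recv 23: drop; pos7(id44) recv 25: drop; pos0(id22) recv 44: fwd
Round 2: pos3(id28) recv 81: fwd; pos4(id51) recv 29: drop; pos6(id25) recv 51: fwd; pos1(id81) recv 44: drop
Round 3: pos4(id51) recv 81: fwd; pos7(id44) recv 51: fwd
Round 4: pos5(id23) recv 81: fwd; pos0(id22) recv 51: fwd
Round 5: pos6(id25) recv 81: fwd; pos1(id81) recv 51: drop
Round 6: pos7(id44) recv 81: fwd
Round 7: pos0(id22) recv 81: fwd
Round 8: pos1(id81) recv 81: ELECTED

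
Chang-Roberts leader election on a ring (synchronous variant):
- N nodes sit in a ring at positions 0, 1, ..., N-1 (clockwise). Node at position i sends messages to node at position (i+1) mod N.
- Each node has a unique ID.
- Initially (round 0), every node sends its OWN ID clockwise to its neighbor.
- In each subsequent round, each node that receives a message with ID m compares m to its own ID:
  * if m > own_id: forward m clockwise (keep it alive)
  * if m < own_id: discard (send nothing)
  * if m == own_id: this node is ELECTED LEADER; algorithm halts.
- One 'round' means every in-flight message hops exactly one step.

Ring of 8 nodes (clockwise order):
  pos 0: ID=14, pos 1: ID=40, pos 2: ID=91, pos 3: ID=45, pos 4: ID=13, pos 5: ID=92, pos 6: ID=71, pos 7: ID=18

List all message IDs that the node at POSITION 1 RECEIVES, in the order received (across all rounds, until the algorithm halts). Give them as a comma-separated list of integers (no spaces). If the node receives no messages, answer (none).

Answer: 14,18,71,92

Derivation:
Round 1: pos1(id40) recv 14: drop; pos2(id91) recv 40: drop; pos3(id45) recv 91: fwd; pos4(id13) recv 45: fwd; pos5(id92) recv 13: drop; pos6(id71) recv 92: fwd; pos7(id18) recv 71: fwd; pos0(id14) recv 18: fwd
Round 2: pos4(id13) recv 91: fwd; pos5(id92) recv 45: drop; pos7(id18) recv 92: fwd; pos0(id14) recv 71: fwd; pos1(id40) recv 18: drop
Round 3: pos5(id92) recv 91: drop; pos0(id14) recv 92: fwd; pos1(id40) recv 71: fwd
Round 4: pos1(id40) recv 92: fwd; pos2(id91) recv 71: drop
Round 5: pos2(id91) recv 92: fwd
Round 6: pos3(id45) recv 92: fwd
Round 7: pos4(id13) recv 92: fwd
Round 8: pos5(id92) recv 92: ELECTED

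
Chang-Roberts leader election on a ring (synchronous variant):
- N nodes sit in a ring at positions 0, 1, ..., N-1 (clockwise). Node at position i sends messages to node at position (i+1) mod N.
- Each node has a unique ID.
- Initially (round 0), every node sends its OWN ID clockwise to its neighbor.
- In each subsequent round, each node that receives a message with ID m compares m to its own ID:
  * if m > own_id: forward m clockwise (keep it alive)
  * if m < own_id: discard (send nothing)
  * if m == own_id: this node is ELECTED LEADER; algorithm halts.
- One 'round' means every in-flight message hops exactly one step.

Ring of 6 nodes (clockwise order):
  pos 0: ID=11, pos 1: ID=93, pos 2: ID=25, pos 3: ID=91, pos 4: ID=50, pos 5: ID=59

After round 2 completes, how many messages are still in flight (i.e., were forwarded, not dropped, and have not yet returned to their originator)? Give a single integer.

Answer: 2

Derivation:
Round 1: pos1(id93) recv 11: drop; pos2(id25) recv 93: fwd; pos3(id91) recv 25: drop; pos4(id50) recv 91: fwd; pos5(id59) recv 50: drop; pos0(id11) recv 59: fwd
Round 2: pos3(id91) recv 93: fwd; pos5(id59) recv 91: fwd; pos1(id93) recv 59: drop
After round 2: 2 messages still in flight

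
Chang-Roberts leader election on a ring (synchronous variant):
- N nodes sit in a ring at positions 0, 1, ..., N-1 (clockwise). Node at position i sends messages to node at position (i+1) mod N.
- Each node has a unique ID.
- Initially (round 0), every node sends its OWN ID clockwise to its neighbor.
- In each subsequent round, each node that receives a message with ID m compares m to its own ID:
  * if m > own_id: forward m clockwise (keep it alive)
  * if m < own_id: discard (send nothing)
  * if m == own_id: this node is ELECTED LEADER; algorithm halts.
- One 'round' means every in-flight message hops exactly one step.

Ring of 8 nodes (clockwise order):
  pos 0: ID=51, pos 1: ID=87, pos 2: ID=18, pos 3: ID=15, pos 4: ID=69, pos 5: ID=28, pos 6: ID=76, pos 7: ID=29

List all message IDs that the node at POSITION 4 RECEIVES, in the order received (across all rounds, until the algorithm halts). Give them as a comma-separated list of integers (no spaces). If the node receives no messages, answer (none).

Answer: 15,18,87

Derivation:
Round 1: pos1(id87) recv 51: drop; pos2(id18) recv 87: fwd; pos3(id15) recv 18: fwd; pos4(id69) recv 15: drop; pos5(id28) recv 69: fwd; pos6(id76) recv 28: drop; pos7(id29) recv 76: fwd; pos0(id51) recv 29: drop
Round 2: pos3(id15) recv 87: fwd; pos4(id69) recv 18: drop; pos6(id76) recv 69: drop; pos0(id51) recv 76: fwd
Round 3: pos4(id69) recv 87: fwd; pos1(id87) recv 76: drop
Round 4: pos5(id28) recv 87: fwd
Round 5: pos6(id76) recv 87: fwd
Round 6: pos7(id29) recv 87: fwd
Round 7: pos0(id51) recv 87: fwd
Round 8: pos1(id87) recv 87: ELECTED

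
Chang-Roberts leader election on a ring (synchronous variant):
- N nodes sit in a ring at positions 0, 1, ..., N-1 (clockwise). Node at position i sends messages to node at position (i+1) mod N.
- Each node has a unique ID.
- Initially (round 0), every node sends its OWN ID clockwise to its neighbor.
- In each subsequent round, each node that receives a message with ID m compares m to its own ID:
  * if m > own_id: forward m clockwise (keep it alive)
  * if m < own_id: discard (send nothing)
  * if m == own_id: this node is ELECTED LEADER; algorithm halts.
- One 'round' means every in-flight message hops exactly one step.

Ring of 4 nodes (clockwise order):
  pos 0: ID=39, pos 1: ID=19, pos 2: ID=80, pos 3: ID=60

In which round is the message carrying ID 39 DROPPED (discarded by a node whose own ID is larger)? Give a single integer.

Answer: 2

Derivation:
Round 1: pos1(id19) recv 39: fwd; pos2(id80) recv 19: drop; pos3(id60) recv 80: fwd; pos0(id39) recv 60: fwd
Round 2: pos2(id80) recv 39: drop; pos0(id39) recv 80: fwd; pos1(id19) recv 60: fwd
Round 3: pos1(id19) recv 80: fwd; pos2(id80) recv 60: drop
Round 4: pos2(id80) recv 80: ELECTED
Message ID 39 originates at pos 0; dropped at pos 2 in round 2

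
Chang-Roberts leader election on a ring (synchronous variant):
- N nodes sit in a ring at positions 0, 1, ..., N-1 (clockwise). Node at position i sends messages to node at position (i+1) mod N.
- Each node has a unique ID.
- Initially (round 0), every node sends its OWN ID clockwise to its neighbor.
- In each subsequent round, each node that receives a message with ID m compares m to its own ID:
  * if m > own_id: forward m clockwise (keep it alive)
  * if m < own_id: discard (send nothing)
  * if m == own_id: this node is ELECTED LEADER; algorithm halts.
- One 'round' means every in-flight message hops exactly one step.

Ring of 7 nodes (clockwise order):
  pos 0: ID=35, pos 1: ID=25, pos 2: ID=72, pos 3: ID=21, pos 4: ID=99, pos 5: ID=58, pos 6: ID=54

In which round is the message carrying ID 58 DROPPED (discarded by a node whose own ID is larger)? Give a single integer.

Round 1: pos1(id25) recv 35: fwd; pos2(id72) recv 25: drop; pos3(id21) recv 72: fwd; pos4(id99) recv 21: drop; pos5(id58) recv 99: fwd; pos6(id54) recv 58: fwd; pos0(id35) recv 54: fwd
Round 2: pos2(id72) recv 35: drop; pos4(id99) recv 72: drop; pos6(id54) recv 99: fwd; pos0(id35) recv 58: fwd; pos1(id25) recv 54: fwd
Round 3: pos0(id35) recv 99: fwd; pos1(id25) recv 58: fwd; pos2(id72) recv 54: drop
Round 4: pos1(id25) recv 99: fwd; pos2(id72) recv 58: drop
Round 5: pos2(id72) recv 99: fwd
Round 6: pos3(id21) recv 99: fwd
Round 7: pos4(id99) recv 99: ELECTED
Message ID 58 originates at pos 5; dropped at pos 2 in round 4

Answer: 4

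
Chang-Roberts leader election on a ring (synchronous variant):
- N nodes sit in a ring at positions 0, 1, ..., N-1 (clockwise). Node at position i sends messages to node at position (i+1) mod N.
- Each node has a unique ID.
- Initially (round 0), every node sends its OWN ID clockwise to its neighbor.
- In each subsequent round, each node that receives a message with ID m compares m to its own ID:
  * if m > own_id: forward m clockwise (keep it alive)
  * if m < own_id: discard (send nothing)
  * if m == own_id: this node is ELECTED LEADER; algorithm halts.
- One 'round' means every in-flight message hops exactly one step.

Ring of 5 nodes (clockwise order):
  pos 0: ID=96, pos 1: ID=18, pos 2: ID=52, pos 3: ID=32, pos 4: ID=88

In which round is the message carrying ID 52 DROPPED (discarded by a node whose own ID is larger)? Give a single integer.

Answer: 2

Derivation:
Round 1: pos1(id18) recv 96: fwd; pos2(id52) recv 18: drop; pos3(id32) recv 52: fwd; pos4(id88) recv 32: drop; pos0(id96) recv 88: drop
Round 2: pos2(id52) recv 96: fwd; pos4(id88) recv 52: drop
Round 3: pos3(id32) recv 96: fwd
Round 4: pos4(id88) recv 96: fwd
Round 5: pos0(id96) recv 96: ELECTED
Message ID 52 originates at pos 2; dropped at pos 4 in round 2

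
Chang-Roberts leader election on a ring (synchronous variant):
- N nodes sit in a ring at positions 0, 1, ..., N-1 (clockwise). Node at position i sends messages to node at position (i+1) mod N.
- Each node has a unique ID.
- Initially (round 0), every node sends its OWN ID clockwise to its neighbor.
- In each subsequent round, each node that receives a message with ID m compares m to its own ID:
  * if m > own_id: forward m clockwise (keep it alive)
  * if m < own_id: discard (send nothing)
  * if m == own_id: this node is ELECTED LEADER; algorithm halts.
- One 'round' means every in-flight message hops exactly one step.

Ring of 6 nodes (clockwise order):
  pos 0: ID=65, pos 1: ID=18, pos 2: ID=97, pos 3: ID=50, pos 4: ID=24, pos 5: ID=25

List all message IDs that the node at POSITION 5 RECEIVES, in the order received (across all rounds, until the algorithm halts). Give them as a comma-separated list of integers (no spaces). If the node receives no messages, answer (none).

Answer: 24,50,97

Derivation:
Round 1: pos1(id18) recv 65: fwd; pos2(id97) recv 18: drop; pos3(id50) recv 97: fwd; pos4(id24) recv 50: fwd; pos5(id25) recv 24: drop; pos0(id65) recv 25: drop
Round 2: pos2(id97) recv 65: drop; pos4(id24) recv 97: fwd; pos5(id25) recv 50: fwd
Round 3: pos5(id25) recv 97: fwd; pos0(id65) recv 50: drop
Round 4: pos0(id65) recv 97: fwd
Round 5: pos1(id18) recv 97: fwd
Round 6: pos2(id97) recv 97: ELECTED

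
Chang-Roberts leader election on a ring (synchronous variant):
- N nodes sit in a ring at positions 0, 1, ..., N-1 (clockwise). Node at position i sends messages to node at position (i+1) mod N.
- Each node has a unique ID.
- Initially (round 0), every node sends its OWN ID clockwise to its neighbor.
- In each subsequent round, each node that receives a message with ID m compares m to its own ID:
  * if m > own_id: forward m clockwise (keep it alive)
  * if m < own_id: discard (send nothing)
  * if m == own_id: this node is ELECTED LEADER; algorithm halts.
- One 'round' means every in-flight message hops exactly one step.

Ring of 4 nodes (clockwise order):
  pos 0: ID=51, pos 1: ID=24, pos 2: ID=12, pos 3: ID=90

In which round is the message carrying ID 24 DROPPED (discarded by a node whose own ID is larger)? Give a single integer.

Round 1: pos1(id24) recv 51: fwd; pos2(id12) recv 24: fwd; pos3(id90) recv 12: drop; pos0(id51) recv 90: fwd
Round 2: pos2(id12) recv 51: fwd; pos3(id90) recv 24: drop; pos1(id24) recv 90: fwd
Round 3: pos3(id90) recv 51: drop; pos2(id12) recv 90: fwd
Round 4: pos3(id90) recv 90: ELECTED
Message ID 24 originates at pos 1; dropped at pos 3 in round 2

Answer: 2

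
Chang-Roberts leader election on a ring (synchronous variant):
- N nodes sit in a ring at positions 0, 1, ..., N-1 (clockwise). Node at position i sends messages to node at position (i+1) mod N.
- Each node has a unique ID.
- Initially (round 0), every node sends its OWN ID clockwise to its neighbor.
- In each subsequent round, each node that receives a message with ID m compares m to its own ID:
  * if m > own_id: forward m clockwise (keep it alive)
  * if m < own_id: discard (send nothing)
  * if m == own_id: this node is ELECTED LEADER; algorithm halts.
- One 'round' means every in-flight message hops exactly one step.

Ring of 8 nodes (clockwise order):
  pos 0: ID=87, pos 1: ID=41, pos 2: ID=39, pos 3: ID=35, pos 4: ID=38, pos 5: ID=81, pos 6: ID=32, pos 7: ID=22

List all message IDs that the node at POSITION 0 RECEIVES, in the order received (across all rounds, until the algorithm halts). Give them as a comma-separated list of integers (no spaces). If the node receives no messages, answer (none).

Round 1: pos1(id41) recv 87: fwd; pos2(id39) recv 41: fwd; pos3(id35) recv 39: fwd; pos4(id38) recv 35: drop; pos5(id81) recv 38: drop; pos6(id32) recv 81: fwd; pos7(id22) recv 32: fwd; pos0(id87) recv 22: drop
Round 2: pos2(id39) recv 87: fwd; pos3(id35) recv 41: fwd; pos4(id38) recv 39: fwd; pos7(id22) recv 81: fwd; pos0(id87) recv 32: drop
Round 3: pos3(id35) recv 87: fwd; pos4(id38) recv 41: fwd; pos5(id81) recv 39: drop; pos0(id87) recv 81: drop
Round 4: pos4(id38) recv 87: fwd; pos5(id81) recv 41: drop
Round 5: pos5(id81) recv 87: fwd
Round 6: pos6(id32) recv 87: fwd
Round 7: pos7(id22) recv 87: fwd
Round 8: pos0(id87) recv 87: ELECTED

Answer: 22,32,81,87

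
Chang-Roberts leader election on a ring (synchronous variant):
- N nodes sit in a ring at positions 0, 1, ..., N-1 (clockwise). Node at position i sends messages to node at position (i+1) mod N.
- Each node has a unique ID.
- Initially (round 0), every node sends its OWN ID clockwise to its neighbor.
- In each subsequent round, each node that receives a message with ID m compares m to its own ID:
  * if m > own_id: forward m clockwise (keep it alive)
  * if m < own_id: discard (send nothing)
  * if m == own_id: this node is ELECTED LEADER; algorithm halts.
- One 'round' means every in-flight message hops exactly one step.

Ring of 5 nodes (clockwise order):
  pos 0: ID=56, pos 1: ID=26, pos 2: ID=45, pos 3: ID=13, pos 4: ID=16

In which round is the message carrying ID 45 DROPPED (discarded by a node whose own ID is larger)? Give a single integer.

Round 1: pos1(id26) recv 56: fwd; pos2(id45) recv 26: drop; pos3(id13) recv 45: fwd; pos4(id16) recv 13: drop; pos0(id56) recv 16: drop
Round 2: pos2(id45) recv 56: fwd; pos4(id16) recv 45: fwd
Round 3: pos3(id13) recv 56: fwd; pos0(id56) recv 45: drop
Round 4: pos4(id16) recv 56: fwd
Round 5: pos0(id56) recv 56: ELECTED
Message ID 45 originates at pos 2; dropped at pos 0 in round 3

Answer: 3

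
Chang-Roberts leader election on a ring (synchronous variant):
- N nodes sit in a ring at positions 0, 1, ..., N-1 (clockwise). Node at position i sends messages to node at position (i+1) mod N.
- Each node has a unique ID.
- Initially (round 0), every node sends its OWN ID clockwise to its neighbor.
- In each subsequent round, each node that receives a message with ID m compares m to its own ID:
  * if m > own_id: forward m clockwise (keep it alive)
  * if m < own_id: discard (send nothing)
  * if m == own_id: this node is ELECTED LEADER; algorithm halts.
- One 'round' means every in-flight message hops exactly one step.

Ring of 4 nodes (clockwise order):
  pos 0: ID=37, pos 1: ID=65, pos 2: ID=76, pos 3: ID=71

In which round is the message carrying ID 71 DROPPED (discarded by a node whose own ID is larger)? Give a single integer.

Answer: 3

Derivation:
Round 1: pos1(id65) recv 37: drop; pos2(id76) recv 65: drop; pos3(id71) recv 76: fwd; pos0(id37) recv 71: fwd
Round 2: pos0(id37) recv 76: fwd; pos1(id65) recv 71: fwd
Round 3: pos1(id65) recv 76: fwd; pos2(id76) recv 71: drop
Round 4: pos2(id76) recv 76: ELECTED
Message ID 71 originates at pos 3; dropped at pos 2 in round 3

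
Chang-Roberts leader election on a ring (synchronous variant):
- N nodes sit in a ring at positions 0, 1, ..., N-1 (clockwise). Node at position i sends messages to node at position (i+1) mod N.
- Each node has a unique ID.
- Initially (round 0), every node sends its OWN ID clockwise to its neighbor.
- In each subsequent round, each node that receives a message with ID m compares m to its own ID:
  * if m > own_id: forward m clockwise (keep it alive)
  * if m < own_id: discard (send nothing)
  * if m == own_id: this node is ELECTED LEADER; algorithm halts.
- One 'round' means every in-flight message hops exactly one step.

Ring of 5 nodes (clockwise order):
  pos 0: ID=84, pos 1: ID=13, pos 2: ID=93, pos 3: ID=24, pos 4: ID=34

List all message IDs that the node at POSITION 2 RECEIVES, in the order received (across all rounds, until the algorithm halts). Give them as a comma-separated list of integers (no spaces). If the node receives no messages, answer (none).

Answer: 13,84,93

Derivation:
Round 1: pos1(id13) recv 84: fwd; pos2(id93) recv 13: drop; pos3(id24) recv 93: fwd; pos4(id34) recv 24: drop; pos0(id84) recv 34: drop
Round 2: pos2(id93) recv 84: drop; pos4(id34) recv 93: fwd
Round 3: pos0(id84) recv 93: fwd
Round 4: pos1(id13) recv 93: fwd
Round 5: pos2(id93) recv 93: ELECTED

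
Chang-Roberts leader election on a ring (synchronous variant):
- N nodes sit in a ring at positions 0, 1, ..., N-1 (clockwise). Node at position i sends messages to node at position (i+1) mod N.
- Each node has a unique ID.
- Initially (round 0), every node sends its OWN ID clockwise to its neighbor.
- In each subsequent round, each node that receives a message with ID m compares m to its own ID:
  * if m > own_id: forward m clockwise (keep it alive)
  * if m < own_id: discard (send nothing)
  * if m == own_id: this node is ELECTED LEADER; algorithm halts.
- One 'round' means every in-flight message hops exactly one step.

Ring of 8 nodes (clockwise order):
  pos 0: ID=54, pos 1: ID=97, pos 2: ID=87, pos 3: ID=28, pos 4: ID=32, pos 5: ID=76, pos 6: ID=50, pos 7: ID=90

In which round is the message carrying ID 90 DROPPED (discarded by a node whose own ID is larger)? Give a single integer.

Round 1: pos1(id97) recv 54: drop; pos2(id87) recv 97: fwd; pos3(id28) recv 87: fwd; pos4(id32) recv 28: drop; pos5(id76) recv 32: drop; pos6(id50) recv 76: fwd; pos7(id90) recv 50: drop; pos0(id54) recv 90: fwd
Round 2: pos3(id28) recv 97: fwd; pos4(id32) recv 87: fwd; pos7(id90) recv 76: drop; pos1(id97) recv 90: drop
Round 3: pos4(id32) recv 97: fwd; pos5(id76) recv 87: fwd
Round 4: pos5(id76) recv 97: fwd; pos6(id50) recv 87: fwd
Round 5: pos6(id50) recv 97: fwd; pos7(id90) recv 87: drop
Round 6: pos7(id90) recv 97: fwd
Round 7: pos0(id54) recv 97: fwd
Round 8: pos1(id97) recv 97: ELECTED
Message ID 90 originates at pos 7; dropped at pos 1 in round 2

Answer: 2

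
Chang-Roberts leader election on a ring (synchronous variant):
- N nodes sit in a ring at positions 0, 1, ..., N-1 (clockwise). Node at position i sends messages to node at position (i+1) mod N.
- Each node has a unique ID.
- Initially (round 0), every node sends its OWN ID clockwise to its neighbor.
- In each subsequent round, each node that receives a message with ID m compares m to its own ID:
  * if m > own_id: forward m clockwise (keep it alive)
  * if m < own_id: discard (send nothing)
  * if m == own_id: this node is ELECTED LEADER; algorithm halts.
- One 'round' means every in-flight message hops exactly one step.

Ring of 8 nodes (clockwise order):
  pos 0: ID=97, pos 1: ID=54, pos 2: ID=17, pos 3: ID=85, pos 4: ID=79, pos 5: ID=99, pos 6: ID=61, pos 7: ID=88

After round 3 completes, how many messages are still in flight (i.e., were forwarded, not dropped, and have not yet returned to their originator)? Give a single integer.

Answer: 2

Derivation:
Round 1: pos1(id54) recv 97: fwd; pos2(id17) recv 54: fwd; pos3(id85) recv 17: drop; pos4(id79) recv 85: fwd; pos5(id99) recv 79: drop; pos6(id61) recv 99: fwd; pos7(id88) recv 61: drop; pos0(id97) recv 88: drop
Round 2: pos2(id17) recv 97: fwd; pos3(id85) recv 54: drop; pos5(id99) recv 85: drop; pos7(id88) recv 99: fwd
Round 3: pos3(id85) recv 97: fwd; pos0(id97) recv 99: fwd
After round 3: 2 messages still in flight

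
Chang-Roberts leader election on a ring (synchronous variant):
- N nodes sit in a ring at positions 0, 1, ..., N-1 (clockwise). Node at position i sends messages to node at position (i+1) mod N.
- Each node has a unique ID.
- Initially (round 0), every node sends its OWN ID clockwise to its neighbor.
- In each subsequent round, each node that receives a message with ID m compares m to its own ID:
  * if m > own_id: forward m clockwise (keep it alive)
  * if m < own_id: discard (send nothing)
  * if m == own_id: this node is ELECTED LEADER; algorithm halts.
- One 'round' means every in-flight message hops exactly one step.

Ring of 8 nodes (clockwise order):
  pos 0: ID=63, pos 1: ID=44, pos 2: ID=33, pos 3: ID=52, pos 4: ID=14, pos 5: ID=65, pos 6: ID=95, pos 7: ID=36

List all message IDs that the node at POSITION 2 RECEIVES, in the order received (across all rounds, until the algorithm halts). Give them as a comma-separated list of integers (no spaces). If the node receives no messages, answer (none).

Round 1: pos1(id44) recv 63: fwd; pos2(id33) recv 44: fwd; pos3(id52) recv 33: drop; pos4(id14) recv 52: fwd; pos5(id65) recv 14: drop; pos6(id95) recv 65: drop; pos7(id36) recv 95: fwd; pos0(id63) recv 36: drop
Round 2: pos2(id33) recv 63: fwd; pos3(id52) recv 44: drop; pos5(id65) recv 52: drop; pos0(id63) recv 95: fwd
Round 3: pos3(id52) recv 63: fwd; pos1(id44) recv 95: fwd
Round 4: pos4(id14) recv 63: fwd; pos2(id33) recv 95: fwd
Round 5: pos5(id65) recv 63: drop; pos3(id52) recv 95: fwd
Round 6: pos4(id14) recv 95: fwd
Round 7: pos5(id65) recv 95: fwd
Round 8: pos6(id95) recv 95: ELECTED

Answer: 44,63,95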